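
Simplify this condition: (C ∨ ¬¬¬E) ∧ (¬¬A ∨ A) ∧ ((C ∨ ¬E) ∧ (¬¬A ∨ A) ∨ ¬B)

(C ∨ ¬E) ∧ A

(C ∨ ¬¬¬E) ∧ (¬¬A ∨ A) ∧ ((C ∨ ¬E) ∧ (¬¬A ∨ A) ∨ ¬B)
= (C ∨ ¬E) ∧ (¬¬A ∨ A) ∧ ((C ∨ ¬E) ∧ (¬¬A ∨ A) ∨ ¬B)   [double negation]
= (C ∨ ¬E) ∧ (¬¬A ∨ A)   [absorption]
= (C ∨ ¬E) ∧ (A ∨ A)   [double negation]
= (C ∨ ¬E) ∧ A   [idempotence]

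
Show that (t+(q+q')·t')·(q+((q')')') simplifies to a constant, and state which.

1

(t+(q+q')·t')·(q+((q')')')
= (t+(q+q')·t')·(q+q')   (double negation)
= t+(q+q')·t'   (complement / identity)
= t+t'   (complement / identity)
= 1   (complement)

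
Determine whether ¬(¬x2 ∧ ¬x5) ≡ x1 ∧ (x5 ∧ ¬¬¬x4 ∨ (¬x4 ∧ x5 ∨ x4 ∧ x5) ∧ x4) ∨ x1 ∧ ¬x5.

E1: ¬(¬x2 ∧ ¬x5)
    = x2 ∨ x5   — De Morgan
E2: x1 ∧ (x5 ∧ ¬¬¬x4 ∨ (¬x4 ∧ x5 ∨ x4 ∧ x5) ∧ x4) ∨ x1 ∧ ¬x5
    = x1 ∧ (x5 ∧ ¬¬¬x4 ∨ x5 ∧ x4) ∨ x1 ∧ ¬x5   — distribution
    = x1 ∧ (x5 ∧ ¬x4 ∨ x5 ∧ x4) ∨ x1 ∧ ¬x5   — double negation
    = x1 ∧ x5 ∨ x1 ∧ ¬x5   — distribution
    = x1   — distribution
These differ: at x1=0, x2=1, x4=0, x5=0, E1 = 1 but E2 = 0.

No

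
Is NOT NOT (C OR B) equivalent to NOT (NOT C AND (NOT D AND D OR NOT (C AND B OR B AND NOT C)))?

Yes

E1: NOT NOT (C OR B)
    = C OR B   (double negation)
E2: NOT (NOT C AND (NOT D AND D OR NOT (C AND B OR B AND NOT C)))
    = NOT (NOT C AND NOT (C AND B OR B AND NOT C))   (complement / identity)
    = NOT (NOT C AND NOT B)   (distribution)
    = C OR B   (De Morgan)
Both reduce to C OR B, so they are equivalent.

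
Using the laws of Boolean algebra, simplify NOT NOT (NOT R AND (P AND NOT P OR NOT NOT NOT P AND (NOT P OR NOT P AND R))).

NOT R AND NOT P

NOT NOT (NOT R AND (P AND NOT P OR NOT NOT NOT P AND (NOT P OR NOT P AND R)))
= NOT NOT (NOT R AND (P AND NOT P OR NOT P AND (NOT P OR NOT P AND R)))   — double negation
= NOT NOT (NOT R AND (P AND NOT P OR NOT P AND NOT P))   — absorption
= NOT R AND (P AND NOT P OR NOT P AND NOT P)   — double negation
= NOT R AND NOT P   — distribution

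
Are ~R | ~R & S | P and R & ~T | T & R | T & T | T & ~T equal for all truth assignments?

No

E1: ~R | ~R & S | P
    = ~R | P   [absorption]
E2: R & ~T | T & R | T & T | T & ~T
    = R & ~T | T & R | T   [distribution]
    = R | T   [distribution]
These differ: at P=1, R=0, S=0, T=0, E1 = 1 but E2 = 0.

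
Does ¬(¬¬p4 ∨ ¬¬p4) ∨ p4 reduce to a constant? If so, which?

yes, True

¬(¬¬p4 ∨ ¬¬p4) ∨ p4
= ¬¬¬p4 ∨ p4   — idempotence
= ¬p4 ∨ p4   — double negation
= True   — complement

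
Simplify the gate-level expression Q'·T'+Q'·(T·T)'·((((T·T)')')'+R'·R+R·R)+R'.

Q'·T'+Q'·(T·T)'·((((T·T)')')'+R'·R+R·R)+R'
= Q'·T'+Q'·(T·T)'·((T·T)'+R'·R+R·R)+R'   (double negation)
= Q'·T'+Q'·(T·T)'·((T·T)'+R)+R'   (distribution)
= Q'·T'+Q'·(T·T)'+R'   (absorption)
= Q'·T'+Q'·T'+R'   (idempotence)
= Q'·T'+R'   (idempotence)

Q'·T'+R'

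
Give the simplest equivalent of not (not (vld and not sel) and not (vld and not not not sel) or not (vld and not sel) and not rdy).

vld and not sel

not (not (vld and not sel) and not (vld and not not not sel) or not (vld and not sel) and not rdy)
= not (not (vld and not sel) and not (vld and not sel) or not (vld and not sel) and not rdy)   (double negation)
= not (not (vld and not sel) and (not (vld and not sel) or not rdy))   (distribution)
= not not (vld and not sel)   (absorption)
= vld and not sel   (double negation)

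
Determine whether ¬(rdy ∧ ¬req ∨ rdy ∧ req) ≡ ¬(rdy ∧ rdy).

E1: ¬(rdy ∧ ¬req ∨ rdy ∧ req)
    = ¬rdy   [distribution]
E2: ¬(rdy ∧ rdy)
    = ¬rdy   [idempotence]
Both reduce to ¬rdy, so they are equivalent.

Yes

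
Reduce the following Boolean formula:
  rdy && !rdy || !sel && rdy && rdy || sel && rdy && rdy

rdy && !rdy || !sel && rdy && rdy || sel && rdy && rdy
= rdy && !rdy || rdy && rdy
= rdy

rdy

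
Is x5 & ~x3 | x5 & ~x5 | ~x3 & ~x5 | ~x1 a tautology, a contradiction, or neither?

x5 & ~x3 | x5 & ~x5 | ~x3 & ~x5 | ~x1
= x5 & ~x3 | ~x3 & ~x5 | ~x1   (complement / identity)
= ~x3 | ~x1   (distribution)
This depends on x1, x3, so it is not a constant.

neither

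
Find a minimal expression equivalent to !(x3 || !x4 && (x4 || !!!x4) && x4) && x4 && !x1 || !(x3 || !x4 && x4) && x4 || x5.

!x3 && x4 || x5

!(x3 || !x4 && (x4 || !!!x4) && x4) && x4 && !x1 || !(x3 || !x4 && x4) && x4 || x5
= !(x3 || !x4 && (x4 || !x4) && x4) && x4 && !x1 || !(x3 || !x4 && x4) && x4 || x5
= !(x3 || !x4 && x4) && x4 && !x1 || !(x3 || !x4 && x4) && x4 || x5
= !(x3 || !x4 && x4) && x4 || x5
= !x3 && x4 || x5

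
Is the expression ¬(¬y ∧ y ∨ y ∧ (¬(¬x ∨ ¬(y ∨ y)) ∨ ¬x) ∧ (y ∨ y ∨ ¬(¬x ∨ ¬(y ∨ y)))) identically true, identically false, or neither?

¬(¬y ∧ y ∨ y ∧ (¬(¬x ∨ ¬(y ∨ y)) ∨ ¬x) ∧ (y ∨ y ∨ ¬(¬x ∨ ¬(y ∨ y))))
= ¬(¬y ∧ y ∨ y ∧ (¬x ∧ (y ∨ y) ∨ ¬(¬x ∨ ¬(y ∨ y))))   (distribution)
= ¬(¬y ∧ y ∨ y ∧ (¬x ∧ (y ∨ y) ∨ x ∧ (y ∨ y)))   (De Morgan)
= ¬(¬y ∧ y ∨ y ∧ (y ∨ y))   (distribution)
= ¬(¬y ∧ y ∨ y ∧ y)   (idempotence)
= ¬y   (distribution)
This depends on y, so it is not a constant.

neither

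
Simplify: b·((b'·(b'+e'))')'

0

b·((b'·(b'+e'))')'
= b·b'·(b'+e')   (double negation)
= b·b'   (absorption)
= 0   (complement)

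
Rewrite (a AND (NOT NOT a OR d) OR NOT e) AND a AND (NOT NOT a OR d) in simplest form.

(a AND (NOT NOT a OR d) OR NOT e) AND a AND (NOT NOT a OR d)
= a AND (NOT NOT a OR d)
= a AND (a OR d)
= a

a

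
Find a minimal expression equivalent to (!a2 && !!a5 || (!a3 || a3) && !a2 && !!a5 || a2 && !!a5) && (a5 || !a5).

a5

(!a2 && !!a5 || (!a3 || a3) && !a2 && !!a5 || a2 && !!a5) && (a5 || !a5)
= (!a2 && !!a5 || !a2 && !!a5 || a2 && !!a5) && (a5 || !a5)   (complement / identity)
= (!a2 && !!a5 || a2 && !!a5) && (a5 || !a5)   (idempotence)
= !!a5 && (a5 || !a5)   (distribution)
= !!a5   (complement / identity)
= a5   (double negation)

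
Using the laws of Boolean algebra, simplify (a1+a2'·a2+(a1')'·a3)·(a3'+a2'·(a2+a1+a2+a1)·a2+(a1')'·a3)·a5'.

(a1+a2'·a2+(a1')'·a3)·(a3'+a2'·(a2+a1+a2+a1)·a2+(a1')'·a3)·a5'
= (a1+a2'·a2+(a1')'·a3)·(a3'+a2'·(a2+a1)·a2+(a1')'·a3)·a5'   — idempotence
= (a1+a2'·a2+(a1')'·a3)·(a3'+a2'·a2+(a1')'·a3)·a5'   — absorption
= (a1·a3'+a2'·a2+(a1')'·a3)·a5'   — distribution
= (a1·a3'+(a1')'·a3)·a5'   — complement / identity
= (a1·a3'+a1·a3)·a5'   — double negation
= a1·a5'   — distribution

a1·a5'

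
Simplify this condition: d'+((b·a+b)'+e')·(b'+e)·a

d'+((b·a+b)'+e')·(b'+e)·a
= d'+(b'+e')·(b'+e)·a   [absorption]
= d'+(e'·e+b')·a   [distribution]
= d'+b'·a   [complement / identity]

d'+b'·a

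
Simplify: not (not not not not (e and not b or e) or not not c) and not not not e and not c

not (not not not not (e and not b or e) or not not c) and not not not e and not c
= not (not not not not e or not not c) and not not not e and not c   [absorption]
= not not not e and not c and not not not e and not c   [De Morgan]
= not not not e and not c   [idempotence]
= not e and not c   [double negation]

not e and not c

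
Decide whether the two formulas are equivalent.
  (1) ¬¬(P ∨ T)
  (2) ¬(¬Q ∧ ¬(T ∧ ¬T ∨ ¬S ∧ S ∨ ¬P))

No

E1: ¬¬(P ∨ T)
    = P ∨ T   (double negation)
E2: ¬(¬Q ∧ ¬(T ∧ ¬T ∨ ¬S ∧ S ∨ ¬P))
    = ¬(¬Q ∧ ¬(¬S ∧ S ∨ ¬P))   (complement / identity)
    = ¬(¬Q ∧ ¬¬P)   (complement / identity)
    = Q ∨ ¬P   (De Morgan)
These differ: at P=0, Q=1, S=0, T=0, E1 = 0 but E2 = 1.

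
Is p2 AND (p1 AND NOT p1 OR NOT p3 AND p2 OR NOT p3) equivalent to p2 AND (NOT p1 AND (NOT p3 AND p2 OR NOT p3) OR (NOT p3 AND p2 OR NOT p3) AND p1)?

Yes

E1: p2 AND (p1 AND NOT p1 OR NOT p3 AND p2 OR NOT p3)
    = p2 AND (NOT p3 AND p2 OR NOT p3)
    = p2 AND NOT p3
E2: p2 AND (NOT p1 AND (NOT p3 AND p2 OR NOT p3) OR (NOT p3 AND p2 OR NOT p3) AND p1)
    = p2 AND (NOT p3 AND p2 OR NOT p3)
    = p2 AND NOT p3
Both reduce to p2 AND NOT p3, so they are equivalent.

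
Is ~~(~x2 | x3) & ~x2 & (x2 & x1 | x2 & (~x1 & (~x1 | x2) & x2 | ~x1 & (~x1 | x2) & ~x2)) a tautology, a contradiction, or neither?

~~(~x2 | x3) & ~x2 & (x2 & x1 | x2 & (~x1 & (~x1 | x2) & x2 | ~x1 & (~x1 | x2) & ~x2))
= ~~(~x2 | x3) & ~x2 & (x2 & x1 | x2 & ~x1 & (~x1 | x2))   [distribution]
= ~~(~x2 | x3) & ~x2 & (x2 & x1 | x2 & ~x1)   [absorption]
= (~x2 | x3) & ~x2 & (x2 & x1 | x2 & ~x1)   [double negation]
= (~x2 | x3) & ~x2 & x2   [distribution]
= ~x2 & x2   [absorption]
= 0   [complement]

contradiction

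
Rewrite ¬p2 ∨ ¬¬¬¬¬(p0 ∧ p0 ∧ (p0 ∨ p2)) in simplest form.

¬p2 ∨ ¬¬¬¬¬(p0 ∧ p0 ∧ (p0 ∨ p2))
= ¬p2 ∨ ¬¬¬(p0 ∧ p0 ∧ (p0 ∨ p2))
= ¬p2 ∨ ¬¬¬(p0 ∧ (p0 ∨ p2))
= ¬p2 ∨ ¬¬¬p0
= ¬p2 ∨ ¬p0

¬p2 ∨ ¬p0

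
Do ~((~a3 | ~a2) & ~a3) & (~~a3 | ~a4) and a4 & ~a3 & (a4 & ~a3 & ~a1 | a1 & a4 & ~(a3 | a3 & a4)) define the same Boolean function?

No

E1: ~((~a3 | ~a2) & ~a3) & (~~a3 | ~a4)
    = ~~a3 & (~~a3 | ~a4)   [absorption]
    = ~~a3   [absorption]
    = a3   [double negation]
E2: a4 & ~a3 & (a4 & ~a3 & ~a1 | a1 & a4 & ~(a3 | a3 & a4))
    = a4 & ~a3 & (a4 & ~a3 & ~a1 | a1 & a4 & ~a3)   [absorption]
    = a4 & ~a3 & a4 & ~a3   [distribution]
    = a4 & ~a3   [idempotence]
These differ: at a1=0, a2=1, a3=1, a4=0, E1 = 1 but E2 = 0.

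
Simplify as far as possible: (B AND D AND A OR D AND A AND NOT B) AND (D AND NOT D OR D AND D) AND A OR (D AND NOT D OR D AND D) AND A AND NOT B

(B AND D AND A OR D AND A AND NOT B) AND (D AND NOT D OR D AND D) AND A OR (D AND NOT D OR D AND D) AND A AND NOT B
= D AND A AND (D AND NOT D OR D AND D) AND A OR (D AND NOT D OR D AND D) AND A AND NOT B   [distribution]
= (D AND NOT D OR D AND D) AND A AND (D AND A OR NOT B)   [distribution]
= D AND A AND (D AND A OR NOT B)   [distribution]
= D AND A   [absorption]

D AND A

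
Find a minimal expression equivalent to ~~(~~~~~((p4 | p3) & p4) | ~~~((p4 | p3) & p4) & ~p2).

~p4

~~(~~~~~((p4 | p3) & p4) | ~~~((p4 | p3) & p4) & ~p2)
= ~~(~~~((p4 | p3) & p4) | ~~~((p4 | p3) & p4) & ~p2)   [double negation]
= ~~~~~((p4 | p3) & p4)   [absorption]
= ~~~~~p4   [absorption]
= ~~~p4   [double negation]
= ~p4   [double negation]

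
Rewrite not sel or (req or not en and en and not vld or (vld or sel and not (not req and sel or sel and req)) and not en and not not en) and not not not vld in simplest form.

not sel or req and not vld

not sel or (req or not en and en and not vld or (vld or sel and not (not req and sel or sel and req)) and not en and not not en) and not not not vld
= not sel or (req or not en and en and not vld or (vld or sel and not sel) and not en and not not en) and not not not vld   — distribution
= not sel or (req or not en and en and not vld or vld and not en and not not en) and not not not vld   — complement / identity
= not sel or (req or not en and en and not vld or vld and not en and en) and not not not vld   — double negation
= not sel or (req or not en and en) and not not not vld   — distribution
= not sel or (req or not en and en) and not vld   — double negation
= not sel or req and not vld   — complement / identity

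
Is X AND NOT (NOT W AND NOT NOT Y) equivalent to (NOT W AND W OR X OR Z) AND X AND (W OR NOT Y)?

Yes

E1: X AND NOT (NOT W AND NOT NOT Y)
    = X AND (W OR NOT Y)   (De Morgan)
E2: (NOT W AND W OR X OR Z) AND X AND (W OR NOT Y)
    = (X OR Z) AND X AND (W OR NOT Y)   (complement / identity)
    = X AND (W OR NOT Y)   (absorption)
Both reduce to X AND (W OR NOT Y), so they are equivalent.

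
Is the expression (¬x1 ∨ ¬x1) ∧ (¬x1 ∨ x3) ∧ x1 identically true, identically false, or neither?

(¬x1 ∨ ¬x1) ∧ (¬x1 ∨ x3) ∧ x1
= ¬x1 ∧ (¬x1 ∨ x3) ∧ x1
= ¬x1 ∧ x1
= False

identically false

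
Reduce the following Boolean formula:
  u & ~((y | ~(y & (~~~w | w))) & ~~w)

u & ~w

u & ~((y | ~(y & (~~~w | w))) & ~~w)
= u & ~((y | ~(y & (~w | w))) & ~~w)
= u & ~((y | ~y) & ~~w)
= u & ~((y | ~y) & w)
= u & ~w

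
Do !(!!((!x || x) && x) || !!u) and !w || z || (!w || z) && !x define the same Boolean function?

E1: !(!!((!x || x) && x) || !!u)
    = !((!x || x) && x) && !u   (De Morgan)
    = !x && !u   (complement / identity)
E2: !w || z || (!w || z) && !x
    = !w || z   (absorption)
These differ: at u=1, w=0, x=0, z=1, E1 = 0 but E2 = 1.

No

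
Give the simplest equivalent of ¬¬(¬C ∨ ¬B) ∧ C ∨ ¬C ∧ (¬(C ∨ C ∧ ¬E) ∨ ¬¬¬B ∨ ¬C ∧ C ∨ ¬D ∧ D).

¬¬(¬C ∨ ¬B) ∧ C ∨ ¬C ∧ (¬(C ∨ C ∧ ¬E) ∨ ¬¬¬B ∨ ¬C ∧ C ∨ ¬D ∧ D)
= (¬C ∨ ¬B) ∧ C ∨ ¬C ∧ (¬(C ∨ C ∧ ¬E) ∨ ¬¬¬B ∨ ¬C ∧ C ∨ ¬D ∧ D)   — double negation
= (¬C ∨ ¬B) ∧ C ∨ ¬C ∧ (¬(C ∨ C ∧ ¬E) ∨ ¬B ∨ ¬C ∧ C ∨ ¬D ∧ D)   — double negation
= (¬C ∨ ¬B) ∧ C ∨ ¬C ∧ (¬(C ∨ C ∧ ¬E) ∨ ¬B ∨ ¬D ∧ D)   — complement / identity
= (¬C ∨ ¬B) ∧ C ∨ ¬C ∧ (¬C ∨ ¬B ∨ ¬D ∧ D)   — absorption
= (¬C ∨ ¬B) ∧ C ∨ ¬C ∧ (¬C ∨ ¬B)   — complement / identity
= ¬C ∨ ¬B   — distribution

¬C ∨ ¬B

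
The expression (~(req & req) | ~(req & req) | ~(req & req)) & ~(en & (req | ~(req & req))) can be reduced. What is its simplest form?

(~(req & req) | ~(req & req) | ~(req & req)) & ~(en & (req | ~(req & req)))
= (~(req & req) | ~(req & req) | ~(req & req)) & ~(en & (req | ~req))   [idempotence]
= (~(req & req) | ~(req & req)) & ~(en & (req | ~req))   [idempotence]
= (~(req & req) | ~(req & req)) & ~en   [complement / identity]
= ~(req & req) & ~en   [idempotence]
= ~req & ~en   [idempotence]

~req & ~en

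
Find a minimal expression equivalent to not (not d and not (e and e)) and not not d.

d

not (not d and not (e and e)) and not not d
= not (not d and not e) and not not d   (idempotence)
= not (not d and not e) and d   (double negation)
= (d or e) and d   (De Morgan)
= d   (absorption)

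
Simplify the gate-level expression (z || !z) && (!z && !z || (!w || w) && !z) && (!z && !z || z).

(z || !z) && (!z && !z || (!w || w) && !z) && (!z && !z || z)
= (z || !z) && ((!w || w) && !z && z || !z && !z)   [distribution]
= (!w || w) && !z && z || !z && !z   [complement / identity]
= !z && z || !z && !z   [complement / identity]
= !z   [distribution]

!z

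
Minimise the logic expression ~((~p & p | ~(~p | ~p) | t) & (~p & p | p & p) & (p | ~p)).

~((~p & p | ~(~p | ~p) | t) & (~p & p | p & p) & (p | ~p))
= ~((~p & p | ~(~p | ~p) | t) & (~p & p | p & p))
= ~((~p & p | p & p | t) & (~p & p | p & p))
= ~(~p & p | p & p)
= ~p

~p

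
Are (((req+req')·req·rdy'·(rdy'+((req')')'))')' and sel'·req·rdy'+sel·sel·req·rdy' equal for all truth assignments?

E1: (((req+req')·req·rdy'·(rdy'+((req')')'))')'
    = ((req·rdy'·(rdy'+((req')')'))')'   (complement / identity)
    = ((req·rdy'·(rdy'+req'))')'   (double negation)
    = req·rdy'·(rdy'+req')   (double negation)
    = req·rdy'   (absorption)
E2: sel'·req·rdy'+sel·sel·req·rdy'
    = sel'·req·rdy'+sel·req·rdy'   (idempotence)
    = req·rdy'   (distribution)
Both reduce to req·rdy', so they are equivalent.

Yes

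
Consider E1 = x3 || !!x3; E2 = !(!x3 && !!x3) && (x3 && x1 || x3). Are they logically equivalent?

Yes

E1: x3 || !!x3
    = x3 || x3   [double negation]
    = x3   [idempotence]
E2: !(!x3 && !!x3) && (x3 && x1 || x3)
    = (x3 || !x3) && (x3 && x1 || x3)   [De Morgan]
    = x3 && x1 || x3   [complement / identity]
    = x3   [absorption]
Both reduce to x3, so they are equivalent.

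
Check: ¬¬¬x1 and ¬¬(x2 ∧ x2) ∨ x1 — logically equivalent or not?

E1: ¬¬¬x1
    = ¬x1   [double negation]
E2: ¬¬(x2 ∧ x2) ∨ x1
    = ¬¬x2 ∨ x1   [idempotence]
    = x2 ∨ x1   [double negation]
These differ: at x1=1, x2=0, E1 = 0 but E2 = 1.

No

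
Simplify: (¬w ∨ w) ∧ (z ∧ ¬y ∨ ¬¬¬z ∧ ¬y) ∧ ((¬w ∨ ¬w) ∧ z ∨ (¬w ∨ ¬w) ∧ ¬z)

(¬w ∨ w) ∧ (z ∧ ¬y ∨ ¬¬¬z ∧ ¬y) ∧ ((¬w ∨ ¬w) ∧ z ∨ (¬w ∨ ¬w) ∧ ¬z)
= (¬w ∨ w) ∧ (z ∧ ¬y ∨ ¬¬¬z ∧ ¬y) ∧ (¬w ∨ ¬w)   (distribution)
= (z ∧ ¬y ∨ ¬¬¬z ∧ ¬y) ∧ (¬w ∨ ¬w)   (complement / identity)
= (z ∧ ¬y ∨ ¬z ∧ ¬y) ∧ (¬w ∨ ¬w)   (double negation)
= ¬y ∧ (¬w ∨ ¬w)   (distribution)
= ¬y ∧ ¬w   (idempotence)

¬y ∧ ¬w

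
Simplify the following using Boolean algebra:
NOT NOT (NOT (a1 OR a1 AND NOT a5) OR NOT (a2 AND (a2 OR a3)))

NOT NOT (NOT (a1 OR a1 AND NOT a5) OR NOT (a2 AND (a2 OR a3)))
= NOT NOT (NOT a1 OR NOT (a2 AND (a2 OR a3)))   [absorption]
= NOT a1 OR NOT (a2 AND (a2 OR a3))   [double negation]
= NOT a1 OR NOT a2   [absorption]

NOT a1 OR NOT a2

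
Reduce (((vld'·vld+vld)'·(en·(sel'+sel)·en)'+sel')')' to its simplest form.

(((vld'·vld+vld)'·(en·(sel'+sel)·en)'+sel')')'
= (((vld'·vld+vld)'·(en·en)'+sel')')'   (complement / identity)
= (((vld'·vld+vld)'·en'+sel')')'   (idempotence)
= ((vld'·en'+sel')')'   (complement / identity)
= vld'·en'+sel'   (double negation)

vld'·en'+sel'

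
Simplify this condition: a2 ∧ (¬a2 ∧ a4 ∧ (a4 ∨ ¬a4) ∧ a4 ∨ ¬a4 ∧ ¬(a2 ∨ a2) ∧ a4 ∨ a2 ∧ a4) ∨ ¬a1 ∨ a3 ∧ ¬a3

a2 ∧ (¬a2 ∧ a4 ∧ (a4 ∨ ¬a4) ∧ a4 ∨ ¬a4 ∧ ¬(a2 ∨ a2) ∧ a4 ∨ a2 ∧ a4) ∨ ¬a1 ∨ a3 ∧ ¬a3
= a2 ∧ (¬a2 ∧ a4 ∧ (a4 ∨ ¬a4) ∧ a4 ∨ ¬a4 ∧ ¬a2 ∧ a4 ∨ a2 ∧ a4) ∨ ¬a1 ∨ a3 ∧ ¬a3   — idempotence
= a2 ∧ (¬a2 ∧ a4 ∧ a4 ∨ ¬a4 ∧ ¬a2 ∧ a4 ∨ a2 ∧ a4) ∨ ¬a1 ∨ a3 ∧ ¬a3   — complement / identity
= a2 ∧ (¬a2 ∧ a4 ∨ a2 ∧ a4) ∨ ¬a1 ∨ a3 ∧ ¬a3   — distribution
= a2 ∧ a4 ∨ ¬a1 ∨ a3 ∧ ¬a3   — distribution
= a2 ∧ a4 ∨ ¬a1   — complement / identity

a2 ∧ a4 ∨ ¬a1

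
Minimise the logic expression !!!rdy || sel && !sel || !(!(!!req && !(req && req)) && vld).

!rdy || !vld

!!!rdy || sel && !sel || !(!(!!req && !(req && req)) && vld)
= !!!rdy || !(!(!!req && !(req && req)) && vld)
= !!!rdy || !(!(!!req && !req) && vld)
= !!!rdy || !((!req || req) && vld)
= !!!rdy || !vld
= !rdy || !vld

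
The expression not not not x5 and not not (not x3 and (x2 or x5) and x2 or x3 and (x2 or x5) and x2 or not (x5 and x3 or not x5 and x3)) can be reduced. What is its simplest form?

not not not x5 and not not (not x3 and (x2 or x5) and x2 or x3 and (x2 or x5) and x2 or not (x5 and x3 or not x5 and x3))
= not x5 and not not (not x3 and (x2 or x5) and x2 or x3 and (x2 or x5) and x2 or not (x5 and x3 or not x5 and x3))   — double negation
= not x5 and not not ((x2 or x5) and x2 or not (x5 and x3 or not x5 and x3))   — distribution
= not x5 and not not (x2 or not (x5 and x3 or not x5 and x3))   — absorption
= not x5 and not not (x2 or not x3)   — distribution
= not x5 and (x2 or not x3)   — double negation

not x5 and (x2 or not x3)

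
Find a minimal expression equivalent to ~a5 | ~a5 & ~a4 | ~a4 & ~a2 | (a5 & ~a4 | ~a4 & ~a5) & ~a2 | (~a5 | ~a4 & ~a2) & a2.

~a5 | ~a4 & ~a2

~a5 | ~a5 & ~a4 | ~a4 & ~a2 | (a5 & ~a4 | ~a4 & ~a5) & ~a2 | (~a5 | ~a4 & ~a2) & a2
= ~a5 | ~a5 & ~a4 | ~a4 & ~a2 | ~a4 & ~a2 | (~a5 | ~a4 & ~a2) & a2   (distribution)
= ~a5 | ~a5 & ~a4 | ~a4 & ~a2 | (~a5 | ~a4 & ~a2) & a2   (idempotence)
= ~a5 | ~a4 & ~a2 | (~a5 | ~a4 & ~a2) & a2   (absorption)
= ~a5 | ~a4 & ~a2   (absorption)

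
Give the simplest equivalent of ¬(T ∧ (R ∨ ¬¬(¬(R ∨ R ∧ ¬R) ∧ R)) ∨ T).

¬(T ∧ (R ∨ ¬¬(¬(R ∨ R ∧ ¬R) ∧ R)) ∨ T)
= ¬(T ∧ (R ∨ ¬¬(¬R ∧ R)) ∨ T)   — complement / identity
= ¬(T ∧ (R ∨ ¬R ∧ R) ∨ T)   — double negation
= ¬(T ∧ R ∨ T)   — complement / identity
= ¬T   — absorption

¬T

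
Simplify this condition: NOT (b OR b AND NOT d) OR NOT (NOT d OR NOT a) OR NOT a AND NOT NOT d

NOT (b OR b AND NOT d) OR NOT (NOT d OR NOT a) OR NOT a AND NOT NOT d
= NOT (b OR b AND NOT d) OR d AND a OR NOT a AND NOT NOT d   [De Morgan]
= NOT b OR d AND a OR NOT a AND NOT NOT d   [absorption]
= NOT b OR d AND a OR NOT a AND d   [double negation]
= NOT b OR d   [distribution]

NOT b OR d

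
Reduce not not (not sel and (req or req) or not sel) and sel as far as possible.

not not (not sel and (req or req) or not sel) and sel
= not not (not sel and req or not sel) and sel
= not not not sel and sel
= not sel and sel
= False

False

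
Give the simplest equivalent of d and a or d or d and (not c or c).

d

d and a or d or d and (not c or c)
= d or d and (not c or c)
= d or d
= d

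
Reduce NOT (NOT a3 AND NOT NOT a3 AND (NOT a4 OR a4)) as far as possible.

TRUE

NOT (NOT a3 AND NOT NOT a3 AND (NOT a4 OR a4))
= NOT (NOT a3 AND NOT NOT a3)
= a3 OR NOT a3
= TRUE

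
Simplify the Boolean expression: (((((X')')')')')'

(((((X')')')')')'
= (((X')')')'   [double negation]
= (X')'   [double negation]
= X   [double negation]

X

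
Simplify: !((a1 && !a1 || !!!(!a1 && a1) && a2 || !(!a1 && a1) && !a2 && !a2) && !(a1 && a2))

a1 && a2

!((a1 && !a1 || !!!(!a1 && a1) && a2 || !(!a1 && a1) && !a2 && !a2) && !(a1 && a2))
= !((a1 && !a1 || !(!a1 && a1) && a2 || !(!a1 && a1) && !a2 && !a2) && !(a1 && a2))   (double negation)
= !((!(!a1 && a1) && a2 || !(!a1 && a1) && !a2 && !a2) && !(a1 && a2))   (complement / identity)
= !((!(!a1 && a1) && a2 || !(!a1 && a1) && !a2) && !(a1 && a2))   (idempotence)
= !(!(!a1 && a1) && !(a1 && a2))   (distribution)
= !a1 && a1 || a1 && a2   (De Morgan)
= a1 && a2   (complement / identity)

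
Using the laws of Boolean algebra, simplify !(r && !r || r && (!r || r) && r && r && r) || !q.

!r || !q

!(r && !r || r && (!r || r) && r && r && r) || !q
= !(r && !r || r && r && r && r) || !q   — complement / identity
= !(r && !r || r && r) || !q   — idempotence
= !r || !q   — distribution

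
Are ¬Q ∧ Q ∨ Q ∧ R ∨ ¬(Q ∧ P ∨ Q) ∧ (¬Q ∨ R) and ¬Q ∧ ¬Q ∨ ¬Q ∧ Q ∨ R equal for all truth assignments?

E1: ¬Q ∧ Q ∨ Q ∧ R ∨ ¬(Q ∧ P ∨ Q) ∧ (¬Q ∨ R)
    = ¬Q ∧ Q ∨ Q ∧ R ∨ ¬Q ∧ (¬Q ∨ R)
    = Q ∧ (¬Q ∨ R) ∨ ¬Q ∧ (¬Q ∨ R)
    = ¬Q ∨ R
E2: ¬Q ∧ ¬Q ∨ ¬Q ∧ Q ∨ R
    = ¬Q ∨ R
Both reduce to ¬Q ∨ R, so they are equivalent.

Yes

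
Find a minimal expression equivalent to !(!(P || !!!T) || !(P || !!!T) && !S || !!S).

!(!(P || !!!T) || !(P || !!!T) && !S || !!S)
= !(!(P || !!!T) || !!S)
= !(!(P || !T) || !!S)
= (P || !T) && !S

(P || !T) && !S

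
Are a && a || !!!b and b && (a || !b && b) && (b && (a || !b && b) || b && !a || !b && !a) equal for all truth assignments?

E1: a && a || !!!b
    = a || !!!b   [idempotence]
    = a || !b   [double negation]
E2: b && (a || !b && b) && (b && (a || !b && b) || b && !a || !b && !a)
    = b && (a || !b && b) && (b && (a || !b && b) || !a)   [distribution]
    = b && (a || !b && b)   [absorption]
    = b && a   [complement / identity]
These differ: at a=0, b=0, E1 = 1 but E2 = 0.

No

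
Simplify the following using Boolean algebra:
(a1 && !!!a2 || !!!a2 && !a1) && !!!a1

!a2 && !a1

(a1 && !!!a2 || !!!a2 && !a1) && !!!a1
= !!!a2 && !!!a1   — distribution
= !!!a2 && !a1   — double negation
= !a2 && !a1   — double negation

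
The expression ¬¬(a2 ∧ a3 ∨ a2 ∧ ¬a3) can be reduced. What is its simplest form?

¬¬(a2 ∧ a3 ∨ a2 ∧ ¬a3)
= ¬¬a2   (distribution)
= a2   (double negation)

a2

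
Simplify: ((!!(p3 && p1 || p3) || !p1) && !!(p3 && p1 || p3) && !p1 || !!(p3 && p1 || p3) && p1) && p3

((!!(p3 && p1 || p3) || !p1) && !!(p3 && p1 || p3) && !p1 || !!(p3 && p1 || p3) && p1) && p3
= (!!(p3 && p1 || p3) && !p1 || !!(p3 && p1 || p3) && p1) && p3
= !!(p3 && p1 || p3) && p3
= !!p3 && p3
= p3 && p3
= p3

p3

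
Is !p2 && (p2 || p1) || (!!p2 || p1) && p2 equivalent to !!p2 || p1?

Yes

E1: !p2 && (p2 || p1) || (!!p2 || p1) && p2
    = !p2 && (p2 || p1) || (p2 || p1) && p2   — double negation
    = p2 || p1   — distribution
E2: !!p2 || p1
    = p2 || p1   — double negation
Both reduce to p2 || p1, so they are equivalent.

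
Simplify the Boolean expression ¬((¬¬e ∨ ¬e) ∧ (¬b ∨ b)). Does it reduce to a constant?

False

¬((¬¬e ∨ ¬e) ∧ (¬b ∨ b))
= ¬(¬¬e ∨ ¬e)   (complement / identity)
= ¬e ∧ e   (De Morgan)
= False   (complement)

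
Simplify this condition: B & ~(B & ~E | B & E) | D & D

B & ~(B & ~E | B & E) | D & D
= B & ~B | D & D   [distribution]
= D & D   [complement / identity]
= D   [idempotence]

D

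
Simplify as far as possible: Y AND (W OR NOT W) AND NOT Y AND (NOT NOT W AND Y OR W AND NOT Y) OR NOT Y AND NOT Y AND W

Y AND (W OR NOT W) AND NOT Y AND (NOT NOT W AND Y OR W AND NOT Y) OR NOT Y AND NOT Y AND W
= Y AND (W OR NOT W) AND NOT Y AND (W AND Y OR W AND NOT Y) OR NOT Y AND NOT Y AND W   — double negation
= Y AND (W OR NOT W) AND NOT Y AND W OR NOT Y AND NOT Y AND W   — distribution
= Y AND NOT Y AND W OR NOT Y AND NOT Y AND W   — complement / identity
= NOT Y AND W   — distribution

NOT Y AND W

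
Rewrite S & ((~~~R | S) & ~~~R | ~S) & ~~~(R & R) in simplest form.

S & ~R

S & ((~~~R | S) & ~~~R | ~S) & ~~~(R & R)
= S & (~~~R | ~S) & ~~~(R & R)   (absorption)
= S & (~~~R | ~S) & ~~~R   (idempotence)
= S & ~~~R   (absorption)
= S & ~R   (double negation)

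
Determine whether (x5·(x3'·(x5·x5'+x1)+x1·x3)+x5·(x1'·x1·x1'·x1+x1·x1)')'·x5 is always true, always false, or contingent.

(x5·(x3'·(x5·x5'+x1)+x1·x3)+x5·(x1'·x1·x1'·x1+x1·x1)')'·x5
= (x5·(x3'·x1+x1·x3)+x5·(x1'·x1·x1'·x1+x1·x1)')'·x5   — complement / identity
= (x5·(x3'·x1+x1·x3)+x5·(x1'·x1+x1·x1)')'·x5   — idempotence
= (x5·x1+x5·(x1'·x1+x1·x1)')'·x5   — distribution
= (x5·x1+x5·x1')'·x5   — distribution
= x5'·x5   — distribution
= 0   — complement

always false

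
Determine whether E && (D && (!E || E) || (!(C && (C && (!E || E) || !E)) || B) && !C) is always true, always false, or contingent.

contingent

E && (D && (!E || E) || (!(C && (C && (!E || E) || !E)) || B) && !C)
= E && (D || (!(C && (C && (!E || E) || !E)) || B) && !C)   (complement / identity)
= E && (D || (!(C && (C || !E)) || B) && !C)   (complement / identity)
= E && (D || (!C || B) && !C)   (absorption)
= E && (D || !C)   (absorption)
This depends on C, D, E, so it is not a constant.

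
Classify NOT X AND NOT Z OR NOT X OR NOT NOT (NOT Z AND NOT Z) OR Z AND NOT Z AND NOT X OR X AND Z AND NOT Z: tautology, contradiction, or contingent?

contingent

NOT X AND NOT Z OR NOT X OR NOT NOT (NOT Z AND NOT Z) OR Z AND NOT Z AND NOT X OR X AND Z AND NOT Z
= NOT X AND NOT Z OR NOT X OR NOT NOT (NOT Z AND NOT Z) OR Z AND NOT Z   (distribution)
= NOT X OR NOT NOT (NOT Z AND NOT Z) OR Z AND NOT Z   (absorption)
= NOT X OR NOT (Z OR Z) OR Z AND NOT Z   (De Morgan)
= NOT X OR NOT Z OR Z AND NOT Z   (idempotence)
= NOT X OR NOT Z   (complement / identity)
This depends on X, Z, so it is not a constant.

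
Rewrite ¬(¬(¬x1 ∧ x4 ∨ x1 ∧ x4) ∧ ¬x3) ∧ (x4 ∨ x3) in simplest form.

x4 ∨ x3

¬(¬(¬x1 ∧ x4 ∨ x1 ∧ x4) ∧ ¬x3) ∧ (x4 ∨ x3)
= (¬x1 ∧ x4 ∨ x1 ∧ x4 ∨ x3) ∧ (x4 ∨ x3)   — De Morgan
= (x4 ∨ x3) ∧ (x4 ∨ x3)   — distribution
= x4 ∨ x3   — idempotence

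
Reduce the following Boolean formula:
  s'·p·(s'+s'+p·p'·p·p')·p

s'·p·(s'+s'+p·p'·p·p')·p
= s'·p·(s'+s'+p·p')·p   [idempotence]
= s'·p·(s'+s')·p   [complement / identity]
= s'·p·s'·p   [idempotence]
= s'·p   [idempotence]

s'·p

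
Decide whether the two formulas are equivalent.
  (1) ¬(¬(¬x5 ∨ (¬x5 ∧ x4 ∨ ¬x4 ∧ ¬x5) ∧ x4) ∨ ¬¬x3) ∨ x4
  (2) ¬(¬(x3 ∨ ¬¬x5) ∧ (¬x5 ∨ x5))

E1: ¬(¬(¬x5 ∨ (¬x5 ∧ x4 ∨ ¬x4 ∧ ¬x5) ∧ x4) ∨ ¬¬x3) ∨ x4
    = ¬(¬(¬x5 ∨ ¬x5 ∧ x4) ∨ ¬¬x3) ∨ x4
    = (¬x5 ∨ ¬x5 ∧ x4) ∧ ¬x3 ∨ x4
    = ¬x5 ∧ ¬x3 ∨ x4
E2: ¬(¬(x3 ∨ ¬¬x5) ∧ (¬x5 ∨ x5))
    = ¬¬(x3 ∨ ¬¬x5)
    = ¬¬(x3 ∨ x5)
    = x3 ∨ x5
These differ: at x3=1, x4=0, x5=1, E1 = 0 but E2 = 1.

No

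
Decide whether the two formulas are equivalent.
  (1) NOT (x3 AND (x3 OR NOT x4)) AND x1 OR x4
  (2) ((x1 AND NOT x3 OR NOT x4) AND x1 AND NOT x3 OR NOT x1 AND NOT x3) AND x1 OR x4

E1: NOT (x3 AND (x3 OR NOT x4)) AND x1 OR x4
    = NOT x3 AND x1 OR x4   — absorption
E2: ((x1 AND NOT x3 OR NOT x4) AND x1 AND NOT x3 OR NOT x1 AND NOT x3) AND x1 OR x4
    = (x1 AND NOT x3 OR NOT x1 AND NOT x3) AND x1 OR x4   — absorption
    = NOT x3 AND x1 OR x4   — distribution
Both reduce to NOT x3 AND x1 OR x4, so they are equivalent.

Yes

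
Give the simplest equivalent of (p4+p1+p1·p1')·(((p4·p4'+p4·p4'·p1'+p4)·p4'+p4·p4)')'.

p4

(p4+p1+p1·p1')·(((p4·p4'+p4·p4'·p1'+p4)·p4'+p4·p4)')'
= (p4+p1+p1·p1')·(((p4·p4'+p4)·p4'+p4·p4)')'   (absorption)
= (p4+p1+p1·p1')·((p4·p4'+p4·p4)')'   (complement / identity)
= (p4+p1)·((p4·p4'+p4·p4)')'   (complement / identity)
= (p4+p1)·(p4')'   (distribution)
= (p4+p1)·p4   (double negation)
= p4   (absorption)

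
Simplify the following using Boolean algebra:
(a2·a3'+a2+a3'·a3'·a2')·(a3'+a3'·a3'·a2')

a3'

(a2·a3'+a2+a3'·a3'·a2')·(a3'+a3'·a3'·a2')
= (a2·a3'+a2)·a3'+a3'·a3'·a2'   (distribution)
= a2·a3'+a3'·a3'·a2'   (absorption)
= a2·a3'+a3'·a2'   (idempotence)
= a3'   (distribution)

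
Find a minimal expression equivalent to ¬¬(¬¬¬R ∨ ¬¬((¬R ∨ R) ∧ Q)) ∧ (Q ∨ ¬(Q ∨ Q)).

¬R ∨ Q

¬¬(¬¬¬R ∨ ¬¬((¬R ∨ R) ∧ Q)) ∧ (Q ∨ ¬(Q ∨ Q))
= ¬¬(¬¬¬R ∨ ¬¬Q) ∧ (Q ∨ ¬(Q ∨ Q))   [complement / identity]
= ¬(¬¬R ∧ ¬Q) ∧ (Q ∨ ¬(Q ∨ Q))   [De Morgan]
= (¬R ∨ Q) ∧ (Q ∨ ¬(Q ∨ Q))   [De Morgan]
= (¬R ∨ Q) ∧ (Q ∨ ¬Q)   [idempotence]
= ¬R ∨ Q   [complement / identity]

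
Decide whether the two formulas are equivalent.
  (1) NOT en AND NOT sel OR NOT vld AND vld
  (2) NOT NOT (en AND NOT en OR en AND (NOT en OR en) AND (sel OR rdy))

No

E1: NOT en AND NOT sel OR NOT vld AND vld
    = NOT en AND NOT sel   [complement / identity]
E2: NOT NOT (en AND NOT en OR en AND (NOT en OR en) AND (sel OR rdy))
    = NOT NOT (en AND (NOT en OR en) AND (sel OR rdy))   [complement / identity]
    = en AND (NOT en OR en) AND (sel OR rdy)   [double negation]
    = en AND (sel OR rdy)   [complement / identity]
These differ: at en=0, rdy=1, sel=0, vld=0, E1 = 1 but E2 = 0.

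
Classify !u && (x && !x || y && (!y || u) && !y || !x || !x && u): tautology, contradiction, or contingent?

contingent

!u && (x && !x || y && (!y || u) && !y || !x || !x && u)
= !u && (x && !x || y && !y || !x || !x && u)   — absorption
= !u && (y && !y || !x || !x && u)   — complement / identity
= !u && (y && !y || !x)   — absorption
= !u && !x   — complement / identity
This depends on u, x, so it is not a constant.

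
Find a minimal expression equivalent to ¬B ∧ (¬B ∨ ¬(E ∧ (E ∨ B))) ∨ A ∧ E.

¬B ∨ A ∧ E

¬B ∧ (¬B ∨ ¬(E ∧ (E ∨ B))) ∨ A ∧ E
= ¬B ∧ (¬B ∨ ¬E) ∨ A ∧ E   — absorption
= ¬B ∨ A ∧ E   — absorption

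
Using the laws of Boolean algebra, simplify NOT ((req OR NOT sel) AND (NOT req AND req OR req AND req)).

NOT req

NOT ((req OR NOT sel) AND (NOT req AND req OR req AND req))
= NOT ((req OR NOT sel) AND req)   [distribution]
= NOT req   [absorption]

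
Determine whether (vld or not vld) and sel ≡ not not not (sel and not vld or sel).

No

E1: (vld or not vld) and sel
    = sel
E2: not not not (sel and not vld or sel)
    = not not not sel
    = not sel
These differ: at sel=0, vld=0, E1 = 0 but E2 = 1.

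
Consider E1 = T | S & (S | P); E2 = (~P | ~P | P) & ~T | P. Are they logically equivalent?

E1: T | S & (S | P)
    = T | S   — absorption
E2: (~P | ~P | P) & ~T | P
    = (~P | P) & ~T | P   — idempotence
    = ~T | P   — complement / identity
These differ: at P=0, S=0, T=1, E1 = 1 but E2 = 0.

No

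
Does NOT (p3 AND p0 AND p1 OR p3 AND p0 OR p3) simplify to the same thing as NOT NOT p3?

E1: NOT (p3 AND p0 AND p1 OR p3 AND p0 OR p3)
    = NOT (p3 AND p0 OR p3)   [absorption]
    = NOT p3   [absorption]
E2: NOT NOT p3
    = p3   [double negation]
These differ: at p0=0, p1=1, p3=0, E1 = 1 but E2 = 0.

No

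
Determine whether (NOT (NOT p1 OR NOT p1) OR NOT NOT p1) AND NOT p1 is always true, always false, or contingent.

always false

(NOT (NOT p1 OR NOT p1) OR NOT NOT p1) AND NOT p1
= (p1 AND p1 OR NOT NOT p1) AND NOT p1
= (p1 AND p1 OR p1) AND NOT p1
= (p1 OR p1) AND NOT p1
= p1 AND NOT p1
= FALSE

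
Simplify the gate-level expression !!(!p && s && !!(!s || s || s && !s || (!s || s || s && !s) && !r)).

!p && s

!!(!p && s && !!(!s || s || s && !s || (!s || s || s && !s) && !r))
= !!(!p && s && !!(!s || s || s && !s))   (absorption)
= !!(!p && s && !!(!s || s))   (complement / identity)
= !!(!p && s && (!s || s))   (double negation)
= !!(!p && s)   (complement / identity)
= !p && s   (double negation)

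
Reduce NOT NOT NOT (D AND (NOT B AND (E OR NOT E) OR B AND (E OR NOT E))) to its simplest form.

NOT D

NOT NOT NOT (D AND (NOT B AND (E OR NOT E) OR B AND (E OR NOT E)))
= NOT NOT NOT (D AND (E OR NOT E))   (distribution)
= NOT NOT NOT D   (complement / identity)
= NOT D   (double negation)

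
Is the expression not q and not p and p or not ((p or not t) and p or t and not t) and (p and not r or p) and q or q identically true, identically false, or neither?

neither

not q and not p and p or not ((p or not t) and p or t and not t) and (p and not r or p) and q or q
= not q and not p and p or not (p or t and not t) and (p and not r or p) and q or q   (absorption)
= not q and not p and p or not (p or t and not t) and p and q or q   (absorption)
= not q and not p and p or not p and p and q or q   (complement / identity)
= not p and p or q   (distribution)
= q   (complement / identity)
This depends on q, so it is not a constant.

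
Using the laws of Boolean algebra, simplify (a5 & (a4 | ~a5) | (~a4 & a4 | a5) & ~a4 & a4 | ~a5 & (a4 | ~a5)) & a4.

(a5 & (a4 | ~a5) | (~a4 & a4 | a5) & ~a4 & a4 | ~a5 & (a4 | ~a5)) & a4
= (a5 & (a4 | ~a5) | ~a4 & a4 | ~a5 & (a4 | ~a5)) & a4
= (a5 & (a4 | ~a5) | ~a5 & (a4 | ~a5)) & a4
= (a4 | ~a5) & a4
= a4

a4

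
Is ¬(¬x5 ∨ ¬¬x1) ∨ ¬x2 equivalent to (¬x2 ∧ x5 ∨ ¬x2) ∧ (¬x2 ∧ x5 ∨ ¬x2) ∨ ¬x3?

No

E1: ¬(¬x5 ∨ ¬¬x1) ∨ ¬x2
    = x5 ∧ ¬x1 ∨ ¬x2   (De Morgan)
E2: (¬x2 ∧ x5 ∨ ¬x2) ∧ (¬x2 ∧ x5 ∨ ¬x2) ∨ ¬x3
    = ¬x2 ∧ x5 ∨ ¬x2 ∨ ¬x3   (idempotence)
    = ¬x2 ∨ ¬x3   (absorption)
These differ: at x1=0, x2=1, x3=0, x5=0, E1 = 0 but E2 = 1.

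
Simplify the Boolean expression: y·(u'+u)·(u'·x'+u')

y·(u'+u)·(u'·x'+u')
= y·(u'+u)·u'
= y·u'

y·u'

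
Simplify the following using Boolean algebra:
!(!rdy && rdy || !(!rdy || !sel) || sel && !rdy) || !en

!(!rdy && rdy || !(!rdy || !sel) || sel && !rdy) || !en
= !(!(!rdy || !sel) || sel && !rdy) || !en
= !(rdy && sel || sel && !rdy) || !en
= !sel || !en

!sel || !en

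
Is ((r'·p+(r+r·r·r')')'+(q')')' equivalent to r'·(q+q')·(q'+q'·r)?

E1: ((r'·p+(r+r·r·r')')'+(q')')'
    = ((r'·p+(r+r·r')')'+(q')')'   (idempotence)
    = ((r'·p+r')'+(q')')'   (complement / identity)
    = ((r')'+(q')')'   (absorption)
    = r'·q'   (De Morgan)
E2: r'·(q+q')·(q'+q'·r)
    = r'·(q+q')·q'   (absorption)
    = r'·q'   (complement / identity)
Both reduce to r'·q', so they are equivalent.

Yes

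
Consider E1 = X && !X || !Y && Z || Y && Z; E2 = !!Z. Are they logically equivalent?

E1: X && !X || !Y && Z || Y && Z
    = X && !X || Z
    = Z
E2: !!Z
    = Z
Both reduce to Z, so they are equivalent.

Yes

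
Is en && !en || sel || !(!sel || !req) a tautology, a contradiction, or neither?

neither

en && !en || sel || !(!sel || !req)
= sel || !(!sel || !req)
= sel || sel && req
= sel
This depends on sel, so it is not a constant.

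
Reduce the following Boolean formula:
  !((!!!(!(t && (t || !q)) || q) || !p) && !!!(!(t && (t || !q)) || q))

!((!!!(!(t && (t || !q)) || q) || !p) && !!!(!(t && (t || !q)) || q))
= !!!!(!(t && (t || !q)) || q)   (absorption)
= !!!!(!t || q)   (absorption)
= !!(!t || q)   (double negation)
= !t || q   (double negation)

!t || q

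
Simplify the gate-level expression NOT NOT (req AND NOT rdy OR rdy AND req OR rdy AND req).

NOT NOT (req AND NOT rdy OR rdy AND req OR rdy AND req)
= NOT NOT (req AND NOT rdy OR rdy AND req)   — idempotence
= req AND NOT rdy OR rdy AND req   — double negation
= req   — distribution

req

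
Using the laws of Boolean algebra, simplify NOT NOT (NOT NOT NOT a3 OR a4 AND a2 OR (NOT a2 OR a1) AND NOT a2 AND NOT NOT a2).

NOT a3 OR a4 AND a2

NOT NOT (NOT NOT NOT a3 OR a4 AND a2 OR (NOT a2 OR a1) AND NOT a2 AND NOT NOT a2)
= NOT NOT (NOT NOT NOT a3 OR a4 AND a2 OR NOT a2 AND NOT NOT a2)   [absorption]
= NOT NOT (NOT a3 OR a4 AND a2 OR NOT a2 AND NOT NOT a2)   [double negation]
= NOT a3 OR a4 AND a2 OR NOT a2 AND NOT NOT a2   [double negation]
= NOT a3 OR a4 AND a2 OR NOT a2 AND a2   [double negation]
= NOT a3 OR a4 AND a2   [complement / identity]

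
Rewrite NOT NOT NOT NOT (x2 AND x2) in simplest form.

NOT NOT NOT NOT (x2 AND x2)
= NOT NOT (x2 AND x2)   [double negation]
= NOT NOT x2   [idempotence]
= x2   [double negation]

x2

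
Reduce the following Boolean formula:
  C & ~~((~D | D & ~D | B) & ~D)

C & ~~((~D | D & ~D | B) & ~D)
= C & ~~((~D | B) & ~D)   — complement / identity
= C & ~~~D   — absorption
= C & ~D   — double negation

C & ~D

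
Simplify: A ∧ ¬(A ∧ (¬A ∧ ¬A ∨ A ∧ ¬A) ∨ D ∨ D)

A ∧ ¬D

A ∧ ¬(A ∧ (¬A ∧ ¬A ∨ A ∧ ¬A) ∨ D ∨ D)
= A ∧ ¬(A ∧ (¬A ∧ ¬A ∨ A ∧ ¬A) ∨ D)   [idempotence]
= A ∧ ¬(A ∧ ¬A ∨ D)   [distribution]
= A ∧ ¬D   [complement / identity]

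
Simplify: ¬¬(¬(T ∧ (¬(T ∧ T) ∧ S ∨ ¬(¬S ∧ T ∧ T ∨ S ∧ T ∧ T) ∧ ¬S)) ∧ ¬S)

¬¬(¬(T ∧ (¬(T ∧ T) ∧ S ∨ ¬(¬S ∧ T ∧ T ∨ S ∧ T ∧ T) ∧ ¬S)) ∧ ¬S)
= ¬¬(¬(T ∧ (¬(T ∧ T) ∧ S ∨ ¬(T ∧ T) ∧ ¬S)) ∧ ¬S)   — distribution
= ¬¬(¬(T ∧ ¬(T ∧ T)) ∧ ¬S)   — distribution
= ¬(T ∧ ¬(T ∧ T) ∨ S)   — De Morgan
= ¬(T ∧ ¬T ∨ S)   — idempotence
= ¬S   — complement / identity

¬S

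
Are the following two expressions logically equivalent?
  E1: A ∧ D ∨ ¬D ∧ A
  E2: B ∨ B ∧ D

E1: A ∧ D ∨ ¬D ∧ A
    = A   [distribution]
E2: B ∨ B ∧ D
    = B   [absorption]
These differ: at A=0, B=1, D=0, E1 = 0 but E2 = 1.

No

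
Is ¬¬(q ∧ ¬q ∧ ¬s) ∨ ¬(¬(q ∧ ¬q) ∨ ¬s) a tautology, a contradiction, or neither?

contradiction

¬¬(q ∧ ¬q ∧ ¬s) ∨ ¬(¬(q ∧ ¬q) ∨ ¬s)
= ¬¬(q ∧ ¬q ∧ ¬s) ∨ q ∧ ¬q ∧ s
= q ∧ ¬q ∧ ¬s ∨ q ∧ ¬q ∧ s
= q ∧ ¬q
= False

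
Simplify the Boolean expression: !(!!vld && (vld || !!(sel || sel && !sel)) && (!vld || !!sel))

!(!!vld && (vld || !!(sel || sel && !sel)) && (!vld || !!sel))
= !(!!vld && (vld || !!sel) && (!vld || !!sel))
= !(!!vld && (!!sel || vld && !vld))
= !(!!vld && !!sel)
= !vld || !sel

!vld || !sel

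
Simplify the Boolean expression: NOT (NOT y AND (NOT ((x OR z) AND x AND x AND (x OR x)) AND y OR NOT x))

NOT (NOT y AND (NOT ((x OR z) AND x AND x AND (x OR x)) AND y OR NOT x))
= NOT (NOT y AND (NOT ((x OR z) AND x AND x AND x) AND y OR NOT x))
= NOT (NOT y AND (NOT ((x OR z) AND x AND x) AND y OR NOT x))
= NOT (NOT y AND (NOT ((x OR z) AND x) AND y OR NOT x))
= NOT (NOT y AND (NOT x AND y OR NOT x))
= NOT (NOT y AND NOT x)
= y OR x

y OR x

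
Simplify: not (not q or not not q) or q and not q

not (not q or not not q) or q and not q
= q and not q or q and not q   [De Morgan]
= q and not q   [idempotence]
= False   [complement]

False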